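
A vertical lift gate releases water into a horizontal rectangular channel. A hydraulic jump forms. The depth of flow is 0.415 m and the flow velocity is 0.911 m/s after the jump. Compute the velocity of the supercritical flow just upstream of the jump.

Fr₂ = V₂/√(g·y₂) = 0.911/√(9.81×0.415) = 0.452.
From the momentum equation (using Fr₂), y₁/y₂ = ½[√(1 + 8Fr₂²) − 1] = ½[√2.631 − 1] = 0.311.
y₁ = 0.311 × 0.415 = 0.129 m.
V₁ = q/y₁ = 0.378/0.129 = 2.93 m/s.

V₁ = 2.93 m/s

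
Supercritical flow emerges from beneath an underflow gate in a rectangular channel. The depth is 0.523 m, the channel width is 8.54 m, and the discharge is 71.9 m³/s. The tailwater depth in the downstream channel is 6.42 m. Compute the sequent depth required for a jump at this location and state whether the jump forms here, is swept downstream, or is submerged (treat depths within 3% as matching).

q = Q/b = 71.9/8.54 = 8.42 m²/s; V₁ = q/y₁ = 16.1 m/s. Fr₁ = V₁/√(g·y₁) = 7.11.
Sequent-depth ratio: y₂/y₁ = ½[√(1 + 8Fr₁²) − 1] = ½[√405.1 − 1] = 9.56.
y₂ = 9.56 × 0.523 = 5.00 m.
Tailwater y_tw = 6.42 m: y_tw > y₂, so the jump is submerged.

y₂ = 5.00 m; the jump is submerged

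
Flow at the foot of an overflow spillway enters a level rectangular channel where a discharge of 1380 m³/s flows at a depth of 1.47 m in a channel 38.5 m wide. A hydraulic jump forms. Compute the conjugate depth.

y₂ = 12.6 m

q = Q/b = 1380/38.5 = 35.8 m²/s; V₁ = q/y₁ = 24.4 m/s. Fr₁ = V₁/√(g·y₁) = 6.42.
Sequent-depth ratio: y₂/y₁ = ½[√(1 + 8Fr₁²) − 1] = ½[√330.8 − 1] = 8.59.
y₂ = 8.59 × 1.47 = 12.6 m.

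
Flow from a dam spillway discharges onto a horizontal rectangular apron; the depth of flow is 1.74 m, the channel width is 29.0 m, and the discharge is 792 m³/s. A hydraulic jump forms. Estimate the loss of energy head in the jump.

q = Q/b = 792/29.0 = 27.3 m²/s; V₁ = q/y₁ = 15.7 m/s. Fr₁ = V₁/√(g·y₁) = 3.80.
Bélanger equation: y₂/y₁ = ½[√(1 + 8Fr₁²) − 1] = ½[√116.5 − 1] = 4.90.
y₂ = 4.90 × 1.74 = 8.52 m.
V₂ = q/y₂ = 27.3/8.52 = 3.21 m/s. E₁ = y₁ + V₁²/2g = 14.3 m; E₂ = y₂ + V₂²/2g = 9.04 m. ΔE = E₁ − E₂ = 5.25 m.

ΔE = 5.25 m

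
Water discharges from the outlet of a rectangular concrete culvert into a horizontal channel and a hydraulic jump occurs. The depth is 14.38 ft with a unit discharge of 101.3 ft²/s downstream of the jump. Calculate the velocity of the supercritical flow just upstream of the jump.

V₂ = q/y₂ = 101.3/14.38 = 7.045 ft/s; Fr₂ = V₂/√(g·y₂) = 0.3274.
From the momentum equation (using Fr₂), y₁/y₂ = ½[√(1 + 8Fr₂²) − 1] = ½[√1.8574 − 1] = 0.1814.
y₁ = 0.1814 × 14.38 = 2.609 ft.
V₁ = q/y₁ = 101.3/2.609 = 38.83 ft/s.

V₁ = 38.83 ft/s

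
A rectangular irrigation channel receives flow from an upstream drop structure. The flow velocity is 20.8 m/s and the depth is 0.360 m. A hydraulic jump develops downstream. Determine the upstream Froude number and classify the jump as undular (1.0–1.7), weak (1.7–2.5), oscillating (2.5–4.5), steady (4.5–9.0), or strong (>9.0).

Fr₁ = V₁/√(g·y₁) = 20.8/√(9.81×0.360) = 11.1.
Fr₁ = 11.1 lies in the strong range.

Fr₁ = 11.1; strong jump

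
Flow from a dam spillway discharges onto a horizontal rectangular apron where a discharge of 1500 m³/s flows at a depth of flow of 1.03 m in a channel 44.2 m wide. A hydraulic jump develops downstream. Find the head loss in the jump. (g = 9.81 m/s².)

ΔE = 41.5 m

q = Q/b = 1500/44.2 = 33.9 m²/s; V₁ = q/y₁ = 32.9 m/s. Fr₁ = V₁/√(g·y₁) = 10.4.
Sequent-depth ratio: y₂/y₁ = ½[√(1 + 8Fr₁²) − 1] = ½[√860.5 − 1] = 14.2.
y₂ = 14.2 × 1.03 = 14.6 m.
V₂ = q/y₂ = 33.9/14.6 = 2.33 m/s. E₁ = y₁ + V₁²/2g = 56.4 m; E₂ = y₂ + V₂²/2g = 14.9 m. ΔE = E₁ − E₂ = 41.5 m.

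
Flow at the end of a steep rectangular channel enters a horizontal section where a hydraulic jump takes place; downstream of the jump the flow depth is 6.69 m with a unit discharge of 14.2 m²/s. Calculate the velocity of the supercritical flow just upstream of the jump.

V₂ = q/y₂ = 14.2/6.69 = 2.12 m/s; Fr₂ = V₂/√(g·y₂) = 0.262.
Applying the sequent-depth relation in reverse, y₁/y₂ = ½[√(1 + 8Fr₂²) − 1] = ½[√1.549 − 1] = 0.122.
y₁ = 0.122 × 6.69 = 0.818 m.
V₁ = q/y₁ = 14.2/0.818 = 17.4 m/s.

V₁ = 17.4 m/s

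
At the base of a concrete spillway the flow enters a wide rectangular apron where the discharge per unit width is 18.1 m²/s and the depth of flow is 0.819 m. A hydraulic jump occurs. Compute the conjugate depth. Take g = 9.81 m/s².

V₁ = q/y₁ = 18.1/0.819 = 22.1 m/s. Fr₁ = V₁/√(g·y₁) = 22.1/√(9.81×0.819) = 7.80.
By Bélanger, y₂/y₁ = ½[√(1 + 8Fr₁²) − 1] = ½[√487.3 − 1] = 10.5.
y₂ = 10.5 × 0.819 = 8.63 m.

y₂ = 8.63 m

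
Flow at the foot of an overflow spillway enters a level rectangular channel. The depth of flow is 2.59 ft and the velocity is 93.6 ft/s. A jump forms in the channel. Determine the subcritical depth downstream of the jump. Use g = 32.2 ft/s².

Fr₁ = V₁/√(g·y₁) = 93.6/√(32.2×2.59) = 10.2.
Conjugate-depth relation: y₂/y₁ = ½[√(1 + 8Fr₁²) − 1] = ½[√841.4 − 1] = 14.0.
y₂ = 14.0 × 2.59 = 36.3 ft.

y₂ = 36.3 ft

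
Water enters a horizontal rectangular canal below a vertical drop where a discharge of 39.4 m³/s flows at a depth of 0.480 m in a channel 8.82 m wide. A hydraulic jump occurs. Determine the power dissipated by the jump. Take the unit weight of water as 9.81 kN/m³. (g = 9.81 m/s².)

P = 801 kW

q = Q/b = 39.4/8.82 = 4.47 m²/s; V₁ = q/y₁ = 9.31 m/s. Fr₁ = V₁/√(g·y₁) = 4.29.
Conjugate-depth relation: y₂/y₁ = ½[√(1 + 8Fr₁²) − 1] = ½[√148.1 − 1] = 5.59.
y₂ = 5.59 × 0.480 = 2.68 m.
V₂ = q/y₂ = 4.47/2.68 = 1.67 m/s. E₁ = y₁ + V₁²/2g = 4.89 m; E₂ = y₂ + V₂²/2g = 2.82 m. ΔE = E₁ − E₂ = 2.07 m.
P = γ·Q·ΔE = 9.81 × 39.4 × 2.07 = 801 kW.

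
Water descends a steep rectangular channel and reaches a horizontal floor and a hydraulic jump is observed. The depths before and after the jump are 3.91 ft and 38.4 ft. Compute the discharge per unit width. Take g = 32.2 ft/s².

For a rectangular channel the momentum equation gives q² = ½·g·y₁·y₂·(y₁ + y₂) = ½×32.2×3.91×38.4×42.3 = 102277.
q = √102277 = 320 ft²/s.

q = 320 ft²/s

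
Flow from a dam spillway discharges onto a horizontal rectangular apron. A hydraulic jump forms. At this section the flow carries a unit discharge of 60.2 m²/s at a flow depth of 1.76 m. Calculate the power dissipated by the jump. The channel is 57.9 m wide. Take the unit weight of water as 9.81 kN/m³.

V₁ = q/y₁ = 60.2/1.76 = 34.2 m/s. Fr₁ = V₁/√(g·y₁) = 34.2/√(9.81×1.76) = 8.23.
Conjugate-depth relation: y₂/y₁ = ½[√(1 + 8Fr₁²) − 1] = ½[√543.1 − 1] = 11.2.
y₂ = 11.2 × 1.76 = 19.6 m.
V₂ = q/y₂ = 60.2/19.6 = 3.07 m/s. E₁ = y₁ + V₁²/2g = 61.4 m; E₂ = y₂ + V₂²/2g = 20.1 m. ΔE = E₁ − E₂ = 41.3 m.
Q = q·b = 60.2 × 57.9 = 3486 m³/s. P = γ·Q·ΔE = 9.81 × 3486 × 41.3 = 1411618 kW.

P = 1411618 kW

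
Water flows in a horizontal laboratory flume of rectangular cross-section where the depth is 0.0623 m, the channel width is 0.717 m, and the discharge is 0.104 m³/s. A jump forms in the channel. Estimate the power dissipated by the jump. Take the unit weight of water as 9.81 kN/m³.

P = 0.0875 kW

q = Q/b = 0.104/0.717 = 0.145 m²/s; V₁ = q/y₁ = 2.33 m/s. Fr₁ = V₁/√(g·y₁) = 2.98.
Sequent-depth ratio: y₂/y₁ = ½[√(1 + 8Fr₁²) − 1] = ½[√71.96 − 1] = 3.74.
y₂ = 3.74 × 0.0623 = 0.233 m.
V₂ = q/y₂ = 0.145/0.233 = 0.622 m/s. E₁ = y₁ + V₁²/2g = 0.339 m; E₂ = y₂ + V₂²/2g = 0.253 m. ΔE = E₁ − E₂ = 0.0858 m.
P = γ·Q·ΔE = 9.81 × 0.104 × 0.0858 = 0.0875 kW.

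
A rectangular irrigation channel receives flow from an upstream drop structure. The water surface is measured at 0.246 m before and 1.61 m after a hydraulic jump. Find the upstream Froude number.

Fr₁ = 4.97

For a rectangular channel the momentum equation gives q² = ½·g·y₁·y₂·(y₁ + y₂) = ½×9.81×0.246×1.61×1.86 = 3.61.
q = √3.61 = 1.90 m²/s.
V₁ = q/y₁ = 7.72 m/s; Fr₁ = V₁/√(g·y₁) = 4.97.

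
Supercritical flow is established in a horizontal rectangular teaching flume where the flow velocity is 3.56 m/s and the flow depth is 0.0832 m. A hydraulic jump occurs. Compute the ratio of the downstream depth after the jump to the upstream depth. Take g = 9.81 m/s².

y₂/y₁ = 5.10

Fr₁ = V₁/√(g·y₁) = 3.56/√(9.81×0.0832) = 3.94.
By Bélanger, y₂/y₁ = ½[√(1 + 8Fr₁²) − 1] = ½[√125.2 − 1] = 5.10.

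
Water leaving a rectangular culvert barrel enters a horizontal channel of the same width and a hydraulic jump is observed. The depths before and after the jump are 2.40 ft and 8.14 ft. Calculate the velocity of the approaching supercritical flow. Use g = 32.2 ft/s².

For a rectangular channel the momentum equation gives q² = ½·g·y₁·y₂·(y₁ + y₂) = ½×32.2×2.40×8.14×10.5 = 3315.
q = √3315 = 57.6 ft²/s.
V₁ = q/y₁ = 57.6/2.40 = 24.0 ft/s.

V₁ = 24.0 ft/s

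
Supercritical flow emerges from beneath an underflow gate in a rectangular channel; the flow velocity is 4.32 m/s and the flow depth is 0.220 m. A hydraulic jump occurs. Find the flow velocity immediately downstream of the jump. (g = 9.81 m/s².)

Fr₁ = V₁/√(g·y₁) = 4.32/√(9.81×0.220) = 2.94.
Sequent-depth ratio: y₂/y₁ = ½[√(1 + 8Fr₁²) − 1] = ½[√70.18 − 1] = 3.69.
y₂ = 3.69 × 0.220 = 0.811 m.
q = V₁·y₁ = 4.32 × 0.220 = 0.950 m²/s.
V₂ = q/y₂ = 0.950/0.811 = 1.17 m/s.

V₂ = 1.17 m/s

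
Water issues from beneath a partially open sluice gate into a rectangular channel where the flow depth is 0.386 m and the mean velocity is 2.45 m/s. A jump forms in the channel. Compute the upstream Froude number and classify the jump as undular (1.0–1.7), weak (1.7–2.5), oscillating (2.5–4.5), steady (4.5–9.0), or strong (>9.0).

Fr₁ = V₁/√(g·y₁) = 2.45/√(9.81×0.386) = 1.26.
Fr₁ = 1.26 lies in the undular range.

Fr₁ = 1.26; undular jump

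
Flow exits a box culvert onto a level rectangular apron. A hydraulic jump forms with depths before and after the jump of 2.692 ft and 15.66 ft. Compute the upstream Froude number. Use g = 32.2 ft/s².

Fr₁ = 4.453

For a rectangular channel the momentum equation gives q² = ½·g·y₁·y₂·(y₁ + y₂) = ½×32.2×2.692×15.66×18.35 = 12456.
q = √12456 = 111.6 ft²/s.
V₁ = q/y₁ = 41.46 ft/s; Fr₁ = V₁/√(g·y₁) = 4.453.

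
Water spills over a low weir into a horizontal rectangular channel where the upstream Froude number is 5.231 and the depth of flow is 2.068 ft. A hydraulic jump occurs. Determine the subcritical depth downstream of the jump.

y₂ = 14.30 ft

Fr₁ = 5.231 (given).
By Bélanger, y₂/y₁ = ½[√(1 + 8Fr₁²) − 1] = ½[√219.91 − 1] = 6.915.
y₂ = 6.915 × 2.068 = 14.30 ft.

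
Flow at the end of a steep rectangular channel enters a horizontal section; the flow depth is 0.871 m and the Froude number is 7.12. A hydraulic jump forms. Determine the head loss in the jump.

Fr₁ = 7.12 (given).
From the momentum equation for a rectangular channel, y₂/y₁ = ½[√(1 + 8Fr₁²) − 1] = ½[√406.6 − 1] = 9.58.
y₂ = 9.58 × 0.871 = 8.35 m.
V₁ = Fr₁·√(g·y₁) = 7.12×√(9.81×0.871) = 20.8 m/s; q = V₁·y₁ = 18.1 m²/s. V₂ = q/y₂ = 18.1/8.35 = 2.17 m/s. E₁ = y₁ + V₁²/2g = 22.9 m; E₂ = y₂ + V₂²/2g = 8.59 m. ΔE = E₁ − E₂ = 14.4 m.

ΔE = 14.4 m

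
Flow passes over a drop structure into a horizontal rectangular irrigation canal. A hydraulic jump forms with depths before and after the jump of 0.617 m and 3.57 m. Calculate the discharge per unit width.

q = 6.73 m²/s

For a rectangular channel the momentum equation gives q² = ½·g·y₁·y₂·(y₁ + y₂) = ½×9.81×0.617×3.57×4.19 = 45.2.
q = √45.2 = 6.73 m²/s.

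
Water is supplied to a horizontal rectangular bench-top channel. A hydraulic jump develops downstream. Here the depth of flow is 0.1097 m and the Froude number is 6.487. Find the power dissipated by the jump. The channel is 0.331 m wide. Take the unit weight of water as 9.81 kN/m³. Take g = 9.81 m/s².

Fr₁ = 6.487 (given).
From the momentum equation for a rectangular channel, y₂/y₁ = ½[√(1 + 8Fr₁²) − 1] = ½[√337.65 − 1] = 8.688.
y₂ = 8.688 × 0.1097 = 0.9530 m.
V₁ = Fr₁·√(g·y₁) = 6.487×√(9.81×0.1097) = 6.729 m/s; q = V₁·y₁ = 0.7382 m²/s. V₂ = q/y₂ = 0.7382/0.9530 = 0.7746 m/s. E₁ = y₁ + V₁²/2g = 2.418 m; E₂ = y₂ + V₂²/2g = 0.9836 m. ΔE = E₁ − E₂ = 1.434 m.
Q = q·b = 0.7382 × 0.331 = 0.2444 m³/s. P = γ·Q·ΔE = 9.81 × 0.2444 × 1.434 = 3.438 kW.

P = 3.438 kW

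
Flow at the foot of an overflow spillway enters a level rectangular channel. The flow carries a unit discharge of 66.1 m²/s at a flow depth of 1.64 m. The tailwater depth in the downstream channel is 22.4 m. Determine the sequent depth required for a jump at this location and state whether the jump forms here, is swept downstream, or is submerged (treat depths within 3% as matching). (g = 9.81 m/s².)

V₁ = q/y₁ = 66.1/1.64 = 40.3 m/s. Fr₁ = V₁/√(g·y₁) = 40.3/√(9.81×1.64) = 10.0.
Conjugate-depth relation: y₂/y₁ = ½[√(1 + 8Fr₁²) − 1] = ½[√808.8 − 1] = 13.7.
y₂ = 13.7 × 1.64 = 22.5 m.
Tailwater y_tw = 22.4 m: y_tw ≈ y₂, so the jump forms here.

y₂ = 22.5 m; the jump forms here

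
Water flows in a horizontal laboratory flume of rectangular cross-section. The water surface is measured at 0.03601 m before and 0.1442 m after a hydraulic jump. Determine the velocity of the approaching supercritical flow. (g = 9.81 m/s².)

V₁ = 1.881 m/s

For a rectangular channel the momentum equation gives q² = ½·g·y₁·y₂·(y₁ + y₂) = ½×9.81×0.03601×0.1442×0.1802 = 0.004590.
q = √0.004590 = 0.06775 m²/s.
V₁ = q/y₁ = 0.06775/0.03601 = 1.881 m/s.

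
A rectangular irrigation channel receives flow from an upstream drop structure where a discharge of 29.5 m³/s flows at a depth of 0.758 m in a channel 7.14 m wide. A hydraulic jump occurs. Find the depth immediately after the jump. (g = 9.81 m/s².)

y₂ = 1.80 m

q = Q/b = 29.5/7.14 = 4.13 m²/s; V₁ = q/y₁ = 5.45 m/s. Fr₁ = V₁/√(g·y₁) = 2.00.
Conjugate-depth relation: y₂/y₁ = ½[√(1 + 8Fr₁²) − 1] = ½[√32.96 − 1] = 2.37.
y₂ = 2.37 × 0.758 = 1.80 m.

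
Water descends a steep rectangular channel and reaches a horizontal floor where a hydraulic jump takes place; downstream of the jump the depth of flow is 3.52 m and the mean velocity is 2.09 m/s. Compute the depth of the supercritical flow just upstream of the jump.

y₁ = 0.736 m

Fr₂ = V₂/√(g·y₂) = 2.09/√(9.81×3.52) = 0.356.
Applying the sequent-depth relation in reverse, y₁/y₂ = ½[√(1 + 8Fr₂²) − 1] = ½[√2.012 − 1] = 0.209.
y₁ = 0.209 × 3.52 = 0.736 m.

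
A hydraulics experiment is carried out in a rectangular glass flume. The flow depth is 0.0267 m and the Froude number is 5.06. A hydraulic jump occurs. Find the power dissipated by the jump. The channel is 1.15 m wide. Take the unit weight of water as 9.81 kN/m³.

P = 0.142 kW

Fr₁ = 5.06 (given).
Conjugate-depth relation: y₂/y₁ = ½[√(1 + 8Fr₁²) − 1] = ½[√205.8 − 1] = 6.67.
y₂ = 6.67 × 0.0267 = 0.178 m.
Head loss: ΔE = (y₂ − y₁)³/(4y₁y₂) = (0.178 − 0.0267)³/(4×0.0267×0.178) = 0.00348/0.0190 = 0.183 m.
V₁ = Fr₁·√(g·y₁) = 5.06×√(9.81×0.0267) = 2.59 m/s; q = V₁·y₁ = 0.0691 m²/s. Q = q·b = 0.0691 × 1.15 = 0.0795 m³/s. P = γ·Q·ΔE = 9.81 × 0.0795 × 0.183 = 0.142 kW.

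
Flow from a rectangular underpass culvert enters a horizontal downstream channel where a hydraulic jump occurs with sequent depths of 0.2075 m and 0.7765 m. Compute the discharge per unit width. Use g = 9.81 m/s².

q = 0.8819 m²/s

For a rectangular channel the momentum equation gives q² = ½·g·y₁·y₂·(y₁ + y₂) = ½×9.81×0.2075×0.7765×0.9840 = 0.7777.
q = √0.7777 = 0.8819 m²/s.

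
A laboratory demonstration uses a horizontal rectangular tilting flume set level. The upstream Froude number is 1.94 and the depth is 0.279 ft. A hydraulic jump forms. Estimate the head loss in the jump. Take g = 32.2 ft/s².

Fr₁ = 1.94 (given).
Bélanger equation: y₂/y₁ = ½[√(1 + 8Fr₁²) − 1] = ½[√31.11 − 1] = 2.29.
y₂ = 2.29 × 0.279 = 0.639 ft.
V₁ = Fr₁·√(g·y₁) = 1.94×√(32.2×0.279) = 5.81 ft/s; q = V₁·y₁ = 1.62 ft²/s. V₂ = q/y₂ = 1.62/0.639 = 2.54 ft/s. E₁ = y₁ + V₁²/2g = 0.804 ft; E₂ = y₂ + V₂²/2g = 0.739 ft. ΔE = E₁ − E₂ = 0.0652 ft.

ΔE = 0.0652 ft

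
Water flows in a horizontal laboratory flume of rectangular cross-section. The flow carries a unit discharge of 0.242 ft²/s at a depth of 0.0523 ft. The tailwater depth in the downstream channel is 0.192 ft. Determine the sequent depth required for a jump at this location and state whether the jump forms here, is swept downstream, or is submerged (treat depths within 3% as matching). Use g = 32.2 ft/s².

V₁ = q/y₁ = 0.242/0.0523 = 4.63 ft/s. Fr₁ = V₁/√(g·y₁) = 4.63/√(32.2×0.0523) = 3.57.
Bélanger equation: y₂/y₁ = ½[√(1 + 8Fr₁²) − 1] = ½[√102.7 − 1] = 4.57.
y₂ = 4.57 × 0.0523 = 0.239 ft.
Tailwater y_tw = 0.192 ft: y_tw < y₂, so the jump is swept downstream.

y₂ = 0.239 ft; the jump is swept downstream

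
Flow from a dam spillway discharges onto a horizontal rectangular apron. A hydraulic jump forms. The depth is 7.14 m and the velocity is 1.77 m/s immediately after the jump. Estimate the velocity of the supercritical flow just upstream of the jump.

Fr₂ = V₂/√(g·y₂) = 1.77/√(9.81×7.14) = 0.211.
From the momentum equation (using Fr₂), y₁/y₂ = ½[√(1 + 8Fr₂²) − 1] = ½[√1.358 − 1] = 0.0826.
y₁ = 0.0826 × 7.14 = 0.590 m.
V₁ = q/y₁ = 12.6/0.590 = 21.4 m/s.

V₁ = 21.4 m/s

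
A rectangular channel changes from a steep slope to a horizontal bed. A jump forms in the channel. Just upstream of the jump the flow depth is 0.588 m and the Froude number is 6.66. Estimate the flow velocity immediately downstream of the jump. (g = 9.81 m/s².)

Fr₁ = 6.66 (given).
Conjugate-depth relation: y₂/y₁ = ½[√(1 + 8Fr₁²) − 1] = ½[√355.8 − 1] = 8.93.
y₂ = 8.93 × 0.588 = 5.25 m.
V₁ = Fr₁·√(g·y₁) = 6.66×√(9.81×0.588) = 16.0 m/s; q = V₁·y₁ = 9.41 m²/s.
V₂ = q/y₂ = 9.41/5.25 = 1.79 m/s.

V₂ = 1.79 m/s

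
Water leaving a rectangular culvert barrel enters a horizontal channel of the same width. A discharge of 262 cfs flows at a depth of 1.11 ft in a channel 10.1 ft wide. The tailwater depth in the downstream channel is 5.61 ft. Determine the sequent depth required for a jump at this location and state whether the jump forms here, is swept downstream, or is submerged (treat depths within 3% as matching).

q = Q/b = 262/10.1 = 25.9 ft²/s; V₁ = q/y₁ = 23.4 ft/s. Fr₁ = V₁/√(g·y₁) = 3.91.
Conjugate-depth relation: y₂/y₁ = ½[√(1 + 8Fr₁²) − 1] = ½[√123.2 − 1] = 5.05.
y₂ = 5.05 × 1.11 = 5.61 ft.
Tailwater y_tw = 5.61 ft: y_tw ≈ y₂, so the jump forms here.

y₂ = 5.61 ft; the jump forms here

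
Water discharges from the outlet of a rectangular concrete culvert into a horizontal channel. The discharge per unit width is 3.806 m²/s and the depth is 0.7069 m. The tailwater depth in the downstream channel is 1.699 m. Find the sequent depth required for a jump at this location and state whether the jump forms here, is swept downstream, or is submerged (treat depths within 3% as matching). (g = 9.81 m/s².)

y₂ = 1.721 m; the jump forms here

V₁ = q/y₁ = 3.806/0.7069 = 5.384 m/s. Fr₁ = V₁/√(g·y₁) = 5.384/√(9.81×0.7069) = 2.045.
Sequent-depth ratio: y₂/y₁ = ½[√(1 + 8Fr₁²) − 1] = ½[√34.441 − 1] = 2.434.
y₂ = 2.434 × 0.7069 = 1.721 m.
Tailwater y_tw = 1.699 m: y_tw ≈ y₂, so the jump forms here.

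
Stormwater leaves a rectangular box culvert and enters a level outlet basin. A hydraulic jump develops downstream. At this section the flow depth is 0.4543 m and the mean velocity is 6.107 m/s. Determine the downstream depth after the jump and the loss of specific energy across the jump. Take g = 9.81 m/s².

Fr₁ = V₁/√(g·y₁) = 6.107/√(9.81×0.4543) = 2.893.
Sequent-depth ratio: y₂/y₁ = ½[√(1 + 8Fr₁²) − 1] = ½[√67.947 − 1] = 3.622.
y₂ = 3.622 × 0.4543 = 1.645 m.
q = V₁·y₁ = 6.107 × 0.4543 = 2.774 m²/s. V₂ = q/y₂ = 2.774/1.645 = 1.686 m/s. E₁ = y₁ + V₁²/2g = 2.355 m; E₂ = y₂ + V₂²/2g = 1.790 m. ΔE = E₁ − E₂ = 0.5650 m.

y₂ = 1.645 m; ΔE = 0.5650 m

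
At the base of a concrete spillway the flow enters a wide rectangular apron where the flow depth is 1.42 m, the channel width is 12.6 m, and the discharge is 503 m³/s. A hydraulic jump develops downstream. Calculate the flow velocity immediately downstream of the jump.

q = Q/b = 503/12.6 = 39.9 m²/s; V₁ = q/y₁ = 28.1 m/s. Fr₁ = V₁/√(g·y₁) = 7.53.
Bélanger equation: y₂/y₁ = ½[√(1 + 8Fr₁²) − 1] = ½[√454.9 − 1] = 10.2.
y₂ = 10.2 × 1.42 = 14.4 m.
V₂ = q/y₂ = 39.9/14.4 = 2.77 m/s.

V₂ = 2.77 m/s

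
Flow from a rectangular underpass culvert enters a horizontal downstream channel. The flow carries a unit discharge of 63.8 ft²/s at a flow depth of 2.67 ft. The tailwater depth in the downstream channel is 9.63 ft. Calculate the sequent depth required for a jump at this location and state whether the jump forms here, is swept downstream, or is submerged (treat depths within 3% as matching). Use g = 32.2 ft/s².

y₂ = 8.49 ft; the jump is submerged

V₁ = q/y₁ = 63.8/2.67 = 23.9 ft/s. Fr₁ = V₁/√(g·y₁) = 23.9/√(32.2×2.67) = 2.58.
Conjugate-depth relation: y₂/y₁ = ½[√(1 + 8Fr₁²) − 1] = ½[√54.13 − 1] = 3.18.
y₂ = 3.18 × 2.67 = 8.49 ft.
Tailwater y_tw = 9.63 ft: y_tw > y₂, so the jump is submerged.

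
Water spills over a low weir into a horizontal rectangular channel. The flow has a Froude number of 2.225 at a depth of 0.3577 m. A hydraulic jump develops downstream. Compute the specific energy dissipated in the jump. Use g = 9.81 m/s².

ΔE = 0.1596 m

Fr₁ = 2.225 (given).
Conjugate-depth relation: y₂/y₁ = ½[√(1 + 8Fr₁²) − 1] = ½[√40.605 − 1] = 2.686.
y₂ = 2.686 × 0.3577 = 0.9608 m.
V₁ = Fr₁·√(g·y₁) = 2.225×√(9.81×0.3577) = 4.168 m/s; q = V₁·y₁ = 1.491 m²/s. V₂ = q/y₂ = 1.491/0.9608 = 1.552 m/s. E₁ = y₁ + V₁²/2g = 1.243 m; E₂ = y₂ + V₂²/2g = 1.084 m. ΔE = E₁ − E₂ = 0.1596 m.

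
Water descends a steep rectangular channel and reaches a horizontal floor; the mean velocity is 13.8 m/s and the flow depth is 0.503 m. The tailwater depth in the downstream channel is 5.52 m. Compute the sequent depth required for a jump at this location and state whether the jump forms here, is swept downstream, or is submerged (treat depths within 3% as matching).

y₂ = 4.17 m; the jump is submerged

Fr₁ = V₁/√(g·y₁) = 13.8/√(9.81×0.503) = 6.21.
Sequent-depth ratio: y₂/y₁ = ½[√(1 + 8Fr₁²) − 1] = ½[√309.8 − 1] = 8.30.
y₂ = 8.30 × 0.503 = 4.17 m.
Tailwater y_tw = 5.52 m: y_tw > y₂, so the jump is submerged.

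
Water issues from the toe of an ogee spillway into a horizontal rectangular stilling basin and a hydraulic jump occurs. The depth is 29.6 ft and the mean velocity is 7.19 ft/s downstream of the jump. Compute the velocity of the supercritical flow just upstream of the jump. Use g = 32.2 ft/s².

Fr₂ = V₂/√(g·y₂) = 7.19/√(32.2×29.6) = 0.233.
Since the conjugate-depth ratio holds either way, y₁/y₂ = ½[√(1 + 8Fr₂²) − 1] = ½[√1.434 − 1] = 0.0987.
y₁ = 0.0987 × 29.6 = 2.92 ft.
V₁ = q/y₁ = 213/2.92 = 72.8 ft/s.

V₁ = 72.8 ft/s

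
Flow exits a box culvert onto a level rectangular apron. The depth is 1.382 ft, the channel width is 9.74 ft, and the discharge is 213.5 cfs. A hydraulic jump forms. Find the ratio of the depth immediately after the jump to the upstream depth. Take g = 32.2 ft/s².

q = Q/b = 213.5/9.74 = 21.92 ft²/s; V₁ = q/y₁ = 15.86 ft/s. Fr₁ = V₁/√(g·y₁) = 2.378.
Bélanger equation: y₂/y₁ = ½[√(1 + 8Fr₁²) − 1] = ½[√46.226 − 1] = 2.899.

y₂/y₁ = 2.899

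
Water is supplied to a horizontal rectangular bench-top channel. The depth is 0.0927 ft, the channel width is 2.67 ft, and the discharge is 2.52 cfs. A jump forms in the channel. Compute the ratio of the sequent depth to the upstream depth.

y₂/y₁ = 7.85

q = Q/b = 2.52/2.67 = 0.944 ft²/s; V₁ = q/y₁ = 10.2 ft/s. Fr₁ = V₁/√(g·y₁) = 5.89.
Sequent-depth ratio: y₂/y₁ = ½[√(1 + 8Fr₁²) − 1] = ½[√278.8 − 1] = 7.85.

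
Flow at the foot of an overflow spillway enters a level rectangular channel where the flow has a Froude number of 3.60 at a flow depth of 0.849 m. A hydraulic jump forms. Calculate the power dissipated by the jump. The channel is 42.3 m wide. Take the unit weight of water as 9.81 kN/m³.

P = 7956 kW

Fr₁ = 3.60 (given).
Conjugate-depth relation: y₂/y₁ = ½[√(1 + 8Fr₁²) − 1] = ½[√104.7 − 1] = 4.62.
y₂ = 4.62 × 0.849 = 3.92 m.
V₁ = Fr₁·√(g·y₁) = 3.60×√(9.81×0.849) = 10.4 m/s; q = V₁·y₁ = 8.82 m²/s. V₂ = q/y₂ = 8.82/3.92 = 2.25 m/s. E₁ = y₁ + V₁²/2g = 6.35 m; E₂ = y₂ + V₂²/2g = 4.18 m. ΔE = E₁ − E₂ = 2.17 m.
Q = q·b = 8.82 × 42.3 = 373 m³/s. P = γ·Q·ΔE = 9.81 × 373 × 2.17 = 7956 kW.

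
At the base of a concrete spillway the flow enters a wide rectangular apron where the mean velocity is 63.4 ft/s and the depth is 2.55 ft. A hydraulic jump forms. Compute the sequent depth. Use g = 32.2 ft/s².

Fr₁ = V₁/√(g·y₁) = 63.4/√(32.2×2.55) = 7.00.
From the momentum equation for a rectangular channel, y₂/y₁ = ½[√(1 + 8Fr₁²) − 1] = ½[√392.6 − 1] = 9.41.
y₂ = 9.41 × 2.55 = 24.0 ft.

y₂ = 24.0 ft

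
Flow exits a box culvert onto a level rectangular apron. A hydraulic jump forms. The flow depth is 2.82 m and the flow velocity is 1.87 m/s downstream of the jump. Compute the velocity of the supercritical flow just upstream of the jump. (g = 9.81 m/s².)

V₁ = 8.94 m/s

Fr₂ = V₂/√(g·y₂) = 1.87/√(9.81×2.82) = 0.356.
From the momentum equation (using Fr₂), y₁/y₂ = ½[√(1 + 8Fr₂²) − 1] = ½[√2.011 − 1] = 0.209.
y₁ = 0.209 × 2.82 = 0.590 m.
V₁ = q/y₁ = 5.27/0.590 = 8.94 m/s.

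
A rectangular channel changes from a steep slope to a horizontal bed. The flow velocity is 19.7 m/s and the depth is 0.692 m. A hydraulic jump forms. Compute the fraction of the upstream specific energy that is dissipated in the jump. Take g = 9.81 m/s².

Fr₁ = V₁/√(g·y₁) = 19.7/√(9.81×0.692) = 7.56.
Bélanger equation: y₂/y₁ = ½[√(1 + 8Fr₁²) − 1] = ½[√458.3 − 1] = 10.2.
y₂ = 10.2 × 0.692 = 7.06 m.
E₁ = y₁ + V₁²/2g = 20.5 m. ΔE = (y₂ − y₁)³/(4y₁y₂) = 13.2 m. ΔE/E₁ = 13.2/20.5 = 0.646.

ΔE/E₁ = 0.646 (64.6%)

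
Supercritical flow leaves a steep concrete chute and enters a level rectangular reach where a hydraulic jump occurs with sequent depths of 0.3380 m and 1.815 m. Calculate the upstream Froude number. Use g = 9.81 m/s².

Fr₁ = 4.136

For a rectangular channel the momentum equation gives q² = ½·g·y₁·y₂·(y₁ + y₂) = ½×9.81×0.3380×1.815×2.153 = 6.479.
q = √6.479 = 2.545 m²/s.
V₁ = q/y₁ = 7.530 m/s; Fr₁ = V₁/√(g·y₁) = 4.136.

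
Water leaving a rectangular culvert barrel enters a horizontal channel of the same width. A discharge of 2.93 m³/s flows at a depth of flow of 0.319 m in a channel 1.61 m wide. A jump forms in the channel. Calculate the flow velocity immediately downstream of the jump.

q = Q/b = 2.93/1.61 = 1.82 m²/s; V₁ = q/y₁ = 5.70 m/s. Fr₁ = V₁/√(g·y₁) = 3.22.
Conjugate-depth relation: y₂/y₁ = ½[√(1 + 8Fr₁²) − 1] = ½[√84.20 − 1] = 4.09.
y₂ = 4.09 × 0.319 = 1.30 m.
V₂ = q/y₂ = 1.82/1.30 = 1.40 m/s.

V₂ = 1.40 m/s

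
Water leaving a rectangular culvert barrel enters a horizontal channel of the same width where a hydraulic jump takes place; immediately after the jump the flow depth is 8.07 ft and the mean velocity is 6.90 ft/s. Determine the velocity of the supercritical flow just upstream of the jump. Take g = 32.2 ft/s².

V₁ = 24.2 ft/s

Fr₂ = V₂/√(g·y₂) = 6.90/√(32.2×8.07) = 0.428.
Since the conjugate-depth ratio holds either way, y₁/y₂ = ½[√(1 + 8Fr₂²) − 1] = ½[√2.466 − 1] = 0.285.
y₁ = 0.285 × 8.07 = 2.30 ft.
V₁ = q/y₁ = 55.7/2.30 = 24.2 ft/s.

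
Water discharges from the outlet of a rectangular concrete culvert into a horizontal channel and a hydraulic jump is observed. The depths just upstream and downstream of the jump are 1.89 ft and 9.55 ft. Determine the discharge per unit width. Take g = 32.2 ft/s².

q = 57.7 ft²/s

For a rectangular channel the momentum equation gives q² = ½·g·y₁·y₂·(y₁ + y₂) = ½×32.2×1.89×9.55×11.4 = 3324.
q = √3324 = 57.7 ft²/s.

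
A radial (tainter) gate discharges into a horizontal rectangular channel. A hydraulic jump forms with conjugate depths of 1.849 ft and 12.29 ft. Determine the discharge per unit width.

q = 71.92 ft²/s

For a rectangular channel the momentum equation gives q² = ½·g·y₁·y₂·(y₁ + y₂) = ½×32.2×1.849×12.29×14.14 = 5173.
q = √5173 = 71.92 ft²/s.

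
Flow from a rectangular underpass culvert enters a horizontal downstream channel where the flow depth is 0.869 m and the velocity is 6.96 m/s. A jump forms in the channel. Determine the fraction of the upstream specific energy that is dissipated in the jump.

ΔE/E₁ = 0.155 (15.5%)

Fr₁ = V₁/√(g·y₁) = 6.96/√(9.81×0.869) = 2.38.
By Bélanger, y₂/y₁ = ½[√(1 + 8Fr₁²) − 1] = ½[√46.46 − 1] = 2.91.
y₂ = 2.91 × 0.869 = 2.53 m.
E₁ = y₁ + V₁²/2g = 3.34 m. ΔE = (y₂ − y₁)³/(4y₁y₂) = 0.519 m. ΔE/E₁ = 0.519/3.34 = 0.155.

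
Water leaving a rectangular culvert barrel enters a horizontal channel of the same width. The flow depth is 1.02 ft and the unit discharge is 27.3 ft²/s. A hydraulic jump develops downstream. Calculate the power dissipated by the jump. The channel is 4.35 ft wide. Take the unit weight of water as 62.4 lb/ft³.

V₁ = q/y₁ = 27.3/1.02 = 26.8 ft/s. Fr₁ = V₁/√(g·y₁) = 26.8/√(32.2×1.02) = 4.67.
Conjugate-depth relation: y₂/y₁ = ½[√(1 + 8Fr₁²) − 1] = ½[√175.5 − 1] = 6.12.
y₂ = 6.12 × 1.02 = 6.25 ft.
V₂ = q/y₂ = 27.3/6.25 = 4.37 ft/s. E₁ = y₁ + V₁²/2g = 12.1 ft; E₂ = y₂ + V₂²/2g = 6.54 ft. ΔE = E₁ − E₂ = 5.60 ft.
Q = q·b = 27.3 × 4.35 = 119 cfs. P = γ·Q·ΔE/550 = 62.4 × 119 × 5.60 / 550 = 75.5 hp.

P = 75.5 hp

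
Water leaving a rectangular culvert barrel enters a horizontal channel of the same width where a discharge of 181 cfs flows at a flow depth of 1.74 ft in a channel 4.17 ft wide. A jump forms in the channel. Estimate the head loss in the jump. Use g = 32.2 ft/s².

ΔE = 3.49 ft

q = Q/b = 181/4.17 = 43.4 ft²/s; V₁ = q/y₁ = 24.9 ft/s. Fr₁ = V₁/√(g·y₁) = 3.33.
Conjugate-depth relation: y₂/y₁ = ½[√(1 + 8Fr₁²) − 1] = ½[√89.85 − 1] = 4.24.
y₂ = 4.24 × 1.74 = 7.38 ft.
V₂ = q/y₂ = 43.4/7.38 = 5.88 ft/s. E₁ = y₁ + V₁²/2g = 11.4 ft; E₂ = y₂ + V₂²/2g = 7.91 ft. ΔE = E₁ − E₂ = 3.49 ft.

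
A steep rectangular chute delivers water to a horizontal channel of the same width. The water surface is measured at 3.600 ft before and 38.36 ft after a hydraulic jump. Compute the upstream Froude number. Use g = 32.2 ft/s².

For a rectangular channel the momentum equation gives q² = ½·g·y₁·y₂·(y₁ + y₂) = ½×32.2×3.600×38.36×41.96 = 93292.
q = √93292 = 305.4 ft²/s.
V₁ = q/y₁ = 84.84 ft/s; Fr₁ = V₁/√(g·y₁) = 7.880.

Fr₁ = 7.880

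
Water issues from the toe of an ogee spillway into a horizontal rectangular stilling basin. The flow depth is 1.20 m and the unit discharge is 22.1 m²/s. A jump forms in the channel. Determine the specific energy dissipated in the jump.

V₁ = q/y₁ = 22.1/1.20 = 18.4 m/s. Fr₁ = V₁/√(g·y₁) = 18.4/√(9.81×1.20) = 5.37.
Conjugate-depth relation: y₂/y₁ = ½[√(1 + 8Fr₁²) − 1] = ½[√231.5 − 1] = 7.11.
y₂ = 7.11 × 1.20 = 8.53 m.
V₂ = q/y₂ = 22.1/8.53 = 2.59 m/s. E₁ = y₁ + V₁²/2g = 18.5 m; E₂ = y₂ + V₂²/2g = 8.87 m. ΔE = E₁ − E₂ = 9.62 m.

ΔE = 9.62 m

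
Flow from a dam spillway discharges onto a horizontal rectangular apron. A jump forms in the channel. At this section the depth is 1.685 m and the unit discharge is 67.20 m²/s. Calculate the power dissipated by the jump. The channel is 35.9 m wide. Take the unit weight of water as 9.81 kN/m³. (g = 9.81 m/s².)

V₁ = q/y₁ = 67.20/1.685 = 39.88 m/s. Fr₁ = V₁/√(g·y₁) = 39.88/√(9.81×1.685) = 9.809.
Sequent-depth ratio: y₂/y₁ = ½[√(1 + 8Fr₁²) − 1] = ½[√770.77 − 1] = 13.38.
y₂ = 13.38 × 1.685 = 22.55 m.
Head loss: ΔE = (y₂ − y₁)³/(4y₁y₂) = (22.55 − 1.685)³/(4×1.685×22.55) = 9080/152.0 = 59.75 m.
Q = q·b = 67.20 × 35.9 = 2412 m³/s. P = γ·Q·ΔE = 9.81 × 2412 × 59.75 = 1414090 kW.

P = 1414090 kW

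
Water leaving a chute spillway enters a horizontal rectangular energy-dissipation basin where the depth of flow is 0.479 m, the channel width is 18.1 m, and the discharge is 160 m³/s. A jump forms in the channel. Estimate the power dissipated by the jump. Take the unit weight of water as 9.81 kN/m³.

P = 19110 kW

q = Q/b = 160/18.1 = 8.84 m²/s; V₁ = q/y₁ = 18.5 m/s. Fr₁ = V₁/√(g·y₁) = 8.51.
Conjugate-depth relation: y₂/y₁ = ½[√(1 + 8Fr₁²) − 1] = ½[√580.8 − 1] = 11.6.
y₂ = 11.6 × 0.479 = 5.53 m.
V₂ = q/y₂ = 8.84/5.53 = 1.60 m/s. E₁ = y₁ + V₁²/2g = 17.8 m; E₂ = y₂ + V₂²/2g = 5.66 m. ΔE = E₁ − E₂ = 12.2 m.
P = γ·Q·ΔE = 9.81 × 160 × 12.2 = 19110 kW.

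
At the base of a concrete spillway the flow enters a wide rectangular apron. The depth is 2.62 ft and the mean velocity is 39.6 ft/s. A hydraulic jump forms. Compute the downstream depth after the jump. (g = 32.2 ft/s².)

Fr₁ = V₁/√(g·y₁) = 39.6/√(32.2×2.62) = 4.31.
Sequent-depth ratio: y₂/y₁ = ½[√(1 + 8Fr₁²) − 1] = ½[√149.7 − 1] = 5.62.
y₂ = 5.62 × 2.62 = 14.7 ft.

y₂ = 14.7 ft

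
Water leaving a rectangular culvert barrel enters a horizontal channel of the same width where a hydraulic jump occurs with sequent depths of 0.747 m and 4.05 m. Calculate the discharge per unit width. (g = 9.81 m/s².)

q = 8.44 m²/s

For a rectangular channel the momentum equation gives q² = ½·g·y₁·y₂·(y₁ + y₂) = ½×9.81×0.747×4.05×4.80 = 71.2.
q = √71.2 = 8.44 m²/s.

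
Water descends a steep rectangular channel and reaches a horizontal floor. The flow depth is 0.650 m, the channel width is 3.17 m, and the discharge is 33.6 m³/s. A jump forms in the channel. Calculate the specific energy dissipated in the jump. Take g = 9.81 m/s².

ΔE = 8.40 m

q = Q/b = 33.6/3.17 = 10.6 m²/s; V₁ = q/y₁ = 16.3 m/s. Fr₁ = V₁/√(g·y₁) = 6.46.
From the momentum equation for a rectangular channel, y₂/y₁ = ½[√(1 + 8Fr₁²) − 1] = ½[√334.6 − 1] = 8.65.
y₂ = 8.65 × 0.650 = 5.62 m.
V₂ = q/y₂ = 10.6/5.62 = 1.89 m/s. E₁ = y₁ + V₁²/2g = 14.2 m; E₂ = y₂ + V₂²/2g = 5.80 m. ΔE = E₁ − E₂ = 8.40 m.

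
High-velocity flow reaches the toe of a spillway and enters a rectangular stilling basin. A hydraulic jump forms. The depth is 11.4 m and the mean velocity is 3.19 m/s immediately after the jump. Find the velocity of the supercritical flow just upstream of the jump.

Fr₂ = V₂/√(g·y₂) = 3.19/√(9.81×11.4) = 0.302.
From the momentum equation (using Fr₂), y₁/y₂ = ½[√(1 + 8Fr₂²) − 1] = ½[√1.728 − 1] = 0.157.
y₁ = 0.157 × 11.4 = 1.79 m.
V₁ = q/y₁ = 36.4/1.79 = 20.3 m/s.

V₁ = 20.3 m/s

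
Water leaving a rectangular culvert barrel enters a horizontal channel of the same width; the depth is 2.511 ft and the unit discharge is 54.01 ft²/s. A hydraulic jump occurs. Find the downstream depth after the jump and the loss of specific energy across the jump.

y₂ = 7.331 ft; ΔE = 1.521 ft

V₁ = q/y₁ = 54.01/2.511 = 21.51 ft/s. Fr₁ = V₁/√(g·y₁) = 21.51/√(32.2×2.511) = 2.392.
Sequent-depth ratio: y₂/y₁ = ½[√(1 + 8Fr₁²) − 1] = ½[√46.776 − 1] = 2.920.
y₂ = 2.920 × 2.511 = 7.331 ft.
Head loss: ΔE = (y₂ − y₁)³/(4y₁y₂) = (7.331 − 2.511)³/(4×2.511×7.331) = 112.0/73.64 = 1.521 ft.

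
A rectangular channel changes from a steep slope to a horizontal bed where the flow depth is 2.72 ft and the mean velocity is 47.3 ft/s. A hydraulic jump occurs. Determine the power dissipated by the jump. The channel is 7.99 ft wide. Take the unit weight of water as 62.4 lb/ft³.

P = 2163 hp

Fr₁ = V₁/√(g·y₁) = 47.3/√(32.2×2.72) = 5.05.
From the momentum equation for a rectangular channel, y₂/y₁ = ½[√(1 + 8Fr₁²) − 1] = ½[√205.4 − 1] = 6.67.
y₂ = 6.67 × 2.72 = 18.1 ft.
q = V₁·y₁ = 47.3 × 2.72 = 129 ft²/s. V₂ = q/y₂ = 129/18.1 = 7.10 ft/s. E₁ = y₁ + V₁²/2g = 37.5 ft; E₂ = y₂ + V₂²/2g = 18.9 ft. ΔE = E₁ − E₂ = 18.5 ft.
Q = q·b = 129 × 7.99 = 1028 cfs. P = γ·Q·ΔE/550 = 62.4 × 1028 × 18.5 / 550 = 2163 hp.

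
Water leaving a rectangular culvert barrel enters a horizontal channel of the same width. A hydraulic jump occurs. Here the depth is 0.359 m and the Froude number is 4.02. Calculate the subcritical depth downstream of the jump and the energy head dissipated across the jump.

y₂ = 1.87 m; ΔE = 1.28 m

Fr₁ = 4.02 (given).
By Bélanger, y₂/y₁ = ½[√(1 + 8Fr₁²) − 1] = ½[√130.3 − 1] = 5.21.
y₂ = 5.21 × 0.359 = 1.87 m.
V₁ = Fr₁·√(g·y₁) = 4.02×√(9.81×0.359) = 7.54 m/s; q = V₁·y₁ = 2.71 m²/s. V₂ = q/y₂ = 2.71/1.87 = 1.45 m/s. E₁ = y₁ + V₁²/2g = 3.26 m; E₂ = y₂ + V₂²/2g = 1.98 m. ΔE = E₁ − E₂ = 1.28 m.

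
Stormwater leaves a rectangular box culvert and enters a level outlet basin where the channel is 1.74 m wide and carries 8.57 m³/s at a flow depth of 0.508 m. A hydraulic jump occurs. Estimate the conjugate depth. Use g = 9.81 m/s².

q = Q/b = 8.57/1.74 = 4.93 m²/s; V₁ = q/y₁ = 9.70 m/s. Fr₁ = V₁/√(g·y₁) = 4.34.
By Bélanger, y₂/y₁ = ½[√(1 + 8Fr₁²) − 1] = ½[√151.9 − 1] = 5.66.
y₂ = 5.66 × 0.508 = 2.88 m.

y₂ = 2.88 m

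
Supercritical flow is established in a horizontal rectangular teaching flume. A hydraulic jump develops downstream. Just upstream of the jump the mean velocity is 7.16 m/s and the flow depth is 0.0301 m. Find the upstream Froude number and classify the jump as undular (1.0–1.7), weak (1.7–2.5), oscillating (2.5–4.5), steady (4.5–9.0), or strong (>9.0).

Fr₁ = V₁/√(g·y₁) = 7.16/√(9.81×0.0301) = 13.2.
Fr₁ = 13.2 lies in the strong range.

Fr₁ = 13.2; strong jump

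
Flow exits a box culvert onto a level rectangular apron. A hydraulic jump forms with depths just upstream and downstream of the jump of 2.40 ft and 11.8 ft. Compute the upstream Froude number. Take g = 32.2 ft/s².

For a rectangular channel the momentum equation gives q² = ½·g·y₁·y₂·(y₁ + y₂) = ½×32.2×2.40×11.8×14.2 = 6475.
q = √6475 = 80.5 ft²/s.
V₁ = q/y₁ = 33.5 ft/s; Fr₁ = V₁/√(g·y₁) = 3.81.

Fr₁ = 3.81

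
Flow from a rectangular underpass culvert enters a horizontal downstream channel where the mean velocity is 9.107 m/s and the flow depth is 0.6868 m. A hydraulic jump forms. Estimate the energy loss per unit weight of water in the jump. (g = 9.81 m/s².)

Fr₁ = V₁/√(g·y₁) = 9.107/√(9.81×0.6868) = 3.509.
By Bélanger, y₂/y₁ = ½[√(1 + 8Fr₁²) − 1] = ½[√99.478 − 1] = 4.487.
y₂ = 4.487 × 0.6868 = 3.082 m.
q = V₁·y₁ = 9.107 × 0.6868 = 6.255 m²/s. V₂ = q/y₂ = 6.255/3.082 = 2.030 m/s. E₁ = y₁ + V₁²/2g = 4.914 m; E₂ = y₂ + V₂²/2g = 3.292 m. ΔE = E₁ − E₂ = 1.622 m.

ΔE = 1.622 m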